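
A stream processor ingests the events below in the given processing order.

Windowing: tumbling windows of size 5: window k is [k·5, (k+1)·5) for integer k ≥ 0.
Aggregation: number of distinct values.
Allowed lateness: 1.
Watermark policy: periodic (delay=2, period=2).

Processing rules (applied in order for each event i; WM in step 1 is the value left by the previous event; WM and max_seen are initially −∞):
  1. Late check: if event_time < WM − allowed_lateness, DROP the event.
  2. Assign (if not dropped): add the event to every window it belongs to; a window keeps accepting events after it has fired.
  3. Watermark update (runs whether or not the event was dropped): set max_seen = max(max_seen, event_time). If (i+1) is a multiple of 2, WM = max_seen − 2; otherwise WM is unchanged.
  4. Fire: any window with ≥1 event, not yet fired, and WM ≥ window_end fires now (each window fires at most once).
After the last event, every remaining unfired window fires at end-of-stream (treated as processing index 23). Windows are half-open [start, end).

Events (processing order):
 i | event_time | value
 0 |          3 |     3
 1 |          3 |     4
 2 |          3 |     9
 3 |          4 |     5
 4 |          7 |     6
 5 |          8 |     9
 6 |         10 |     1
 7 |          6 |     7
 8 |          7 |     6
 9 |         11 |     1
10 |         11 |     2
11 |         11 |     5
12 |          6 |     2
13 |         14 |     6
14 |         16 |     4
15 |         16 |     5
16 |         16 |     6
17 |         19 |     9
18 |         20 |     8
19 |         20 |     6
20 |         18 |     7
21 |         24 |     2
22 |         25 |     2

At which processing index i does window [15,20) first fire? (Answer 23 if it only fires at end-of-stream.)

21

i=0 t=3 v=3: → [0,5); WM=−∞
i=1 t=3 v=4: → [0,5); WM=1
i=2 t=3 v=9: → [0,5); WM=1
i=3 t=4 v=5: → [0,5); WM=2
i=4 t=7 v=6: → [5,10); WM=2
i=5 t=8 v=9: → [5,10); WM=6; [0,5) fires=4
i=6 t=10 v=1: → [10,15); WM=6
i=7 t=6 v=7: → [5,10); WM=8
i=8 t=7 v=6: → [5,10); WM=8
i=9 t=11 v=1: → [10,15); WM=9
i=10 t=11 v=2: → [10,15); WM=9
i=11 t=11 v=5: → [10,15); WM=9
i=12 t=6 v=2: DROP (t<9-1); WM=9
i=13 t=14 v=6: → [10,15); WM=12; [5,10) fires=3
i=14 t=16 v=4: → [15,20); WM=12
i=15 t=16 v=5: → [15,20); WM=14
i=16 t=16 v=6: → [15,20); WM=14
i=17 t=19 v=9: → [15,20); WM=17; [10,15) fires=4
i=18 t=20 v=8: → [20,25); WM=17
i=19 t=20 v=6: → [20,25); WM=18
i=20 t=18 v=7: → [15,20); WM=18
i=21 t=24 v=2: → [20,25); WM=22; [15,20) fires=5
i=22 t=25 v=2: → [25,30); WM=22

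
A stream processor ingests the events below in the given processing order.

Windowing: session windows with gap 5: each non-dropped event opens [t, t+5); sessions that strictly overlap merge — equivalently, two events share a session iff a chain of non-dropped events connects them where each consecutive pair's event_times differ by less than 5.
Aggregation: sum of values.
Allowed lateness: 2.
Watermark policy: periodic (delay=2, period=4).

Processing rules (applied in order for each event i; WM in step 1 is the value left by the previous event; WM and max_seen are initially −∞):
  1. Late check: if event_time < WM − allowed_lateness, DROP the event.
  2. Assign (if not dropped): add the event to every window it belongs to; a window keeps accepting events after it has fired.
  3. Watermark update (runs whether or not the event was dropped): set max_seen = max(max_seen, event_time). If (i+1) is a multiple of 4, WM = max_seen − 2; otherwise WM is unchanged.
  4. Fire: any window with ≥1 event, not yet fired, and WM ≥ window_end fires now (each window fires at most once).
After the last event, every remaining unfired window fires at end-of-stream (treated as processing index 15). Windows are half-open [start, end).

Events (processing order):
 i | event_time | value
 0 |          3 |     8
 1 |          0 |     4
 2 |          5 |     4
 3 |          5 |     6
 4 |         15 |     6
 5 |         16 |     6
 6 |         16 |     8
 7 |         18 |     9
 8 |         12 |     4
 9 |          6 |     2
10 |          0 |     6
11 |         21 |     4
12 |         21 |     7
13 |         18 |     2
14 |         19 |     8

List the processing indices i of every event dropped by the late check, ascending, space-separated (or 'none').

8 9 10

i=0 t=3 v=8: → [3,8); WM=−∞
i=1 t=0 v=4: → [0,8); WM=−∞
i=2 t=5 v=4: → [0,10); WM=−∞
i=3 t=5 v=6: → [0,10); WM=3
i=4 t=15 v=6: → [15,20); WM=3
i=5 t=16 v=6: → [15,21); WM=3
i=6 t=16 v=8: → [15,21); WM=3
i=7 t=18 v=9: → [15,23); WM=16
i=8 t=12 v=4: DROP (t<16-2); WM=16
i=9 t=6 v=2: DROP (t<16-2); WM=16
i=10 t=0 v=6: DROP (t<16-2); WM=16
i=11 t=21 v=4: → [15,26); WM=19
i=12 t=21 v=7: → [15,26); WM=19
i=13 t=18 v=2: → [15,26); WM=19
i=14 t=19 v=8: → [15,26); WM=19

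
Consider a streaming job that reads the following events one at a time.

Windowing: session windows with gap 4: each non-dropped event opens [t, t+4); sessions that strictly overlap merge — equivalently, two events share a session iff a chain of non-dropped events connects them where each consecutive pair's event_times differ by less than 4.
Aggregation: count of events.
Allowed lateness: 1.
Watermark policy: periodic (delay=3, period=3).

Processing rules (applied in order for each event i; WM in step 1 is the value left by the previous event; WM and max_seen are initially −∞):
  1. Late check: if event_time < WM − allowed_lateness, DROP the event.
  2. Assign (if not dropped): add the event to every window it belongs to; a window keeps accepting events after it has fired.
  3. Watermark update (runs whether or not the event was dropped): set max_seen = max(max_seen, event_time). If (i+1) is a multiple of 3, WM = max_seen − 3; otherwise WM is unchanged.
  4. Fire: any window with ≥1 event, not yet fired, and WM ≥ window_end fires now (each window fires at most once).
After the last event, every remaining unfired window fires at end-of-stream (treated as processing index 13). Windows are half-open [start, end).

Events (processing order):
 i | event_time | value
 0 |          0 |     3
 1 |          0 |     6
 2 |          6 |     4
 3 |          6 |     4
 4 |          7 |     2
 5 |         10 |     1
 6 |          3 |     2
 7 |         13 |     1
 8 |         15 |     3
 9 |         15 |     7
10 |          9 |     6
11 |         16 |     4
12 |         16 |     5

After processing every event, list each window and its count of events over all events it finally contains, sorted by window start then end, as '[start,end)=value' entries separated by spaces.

[0,4)=2 [6,20)=9

i=0 t=0 v=3: → [0,4); WM=−∞
i=1 t=0 v=6: → [0,4); WM=−∞
i=2 t=6 v=4: → [6,10); WM=3
i=3 t=6 v=4: → [6,10); WM=3
i=4 t=7 v=2: → [6,11); WM=3
i=5 t=10 v=1: → [6,14); WM=7
i=6 t=3 v=2: DROP (t<7-1); WM=7
i=7 t=13 v=1: → [6,17); WM=7
i=8 t=15 v=3: → [6,19); WM=12
i=9 t=15 v=7: → [6,19); WM=12
i=10 t=9 v=6: DROP (t<12-1); WM=12
i=11 t=16 v=4: → [6,20); WM=13
i=12 t=16 v=5: → [6,20); WM=13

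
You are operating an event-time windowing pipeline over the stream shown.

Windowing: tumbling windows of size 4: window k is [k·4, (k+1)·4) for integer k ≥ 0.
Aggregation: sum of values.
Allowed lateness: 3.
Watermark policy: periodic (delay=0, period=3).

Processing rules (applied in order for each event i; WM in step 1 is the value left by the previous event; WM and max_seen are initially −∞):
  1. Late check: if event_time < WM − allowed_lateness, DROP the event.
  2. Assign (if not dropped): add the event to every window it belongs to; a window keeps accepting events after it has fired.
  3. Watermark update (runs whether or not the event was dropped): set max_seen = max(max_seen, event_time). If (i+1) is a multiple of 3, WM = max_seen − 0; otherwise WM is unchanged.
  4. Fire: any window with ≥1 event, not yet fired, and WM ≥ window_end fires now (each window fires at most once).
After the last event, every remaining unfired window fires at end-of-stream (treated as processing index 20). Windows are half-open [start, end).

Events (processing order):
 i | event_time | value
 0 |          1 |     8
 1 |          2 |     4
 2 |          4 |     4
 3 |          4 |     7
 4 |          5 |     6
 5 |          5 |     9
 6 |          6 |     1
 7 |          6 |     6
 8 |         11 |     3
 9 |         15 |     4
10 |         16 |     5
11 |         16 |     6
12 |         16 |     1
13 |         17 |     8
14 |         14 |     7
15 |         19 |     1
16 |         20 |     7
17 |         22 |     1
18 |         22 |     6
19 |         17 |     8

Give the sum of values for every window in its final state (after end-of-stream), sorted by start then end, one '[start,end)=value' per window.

i=0 t=1 v=8: → [0,4); WM=−∞
i=1 t=2 v=4: → [0,4); WM=−∞
i=2 t=4 v=4: → [4,8); WM=4; [0,4) fires=12
i=3 t=4 v=7: → [4,8); WM=4
i=4 t=5 v=6: → [4,8); WM=4
i=5 t=5 v=9: → [4,8); WM=5
i=6 t=6 v=1: → [4,8); WM=5
i=7 t=6 v=6: → [4,8); WM=5
i=8 t=11 v=3: → [8,12); WM=11; [4,8) fires=33
i=9 t=15 v=4: → [12,16); WM=11
i=10 t=16 v=5: → [16,20); WM=11
i=11 t=16 v=6: → [16,20); WM=16; [8,12) fires=3 [12,16) fires=4
i=12 t=16 v=1: → [16,20); WM=16
i=13 t=17 v=8: → [16,20); WM=16
i=14 t=14 v=7: → [12,16); WM=17
i=15 t=19 v=1: → [16,20); WM=17
i=16 t=20 v=7: → [20,24); WM=17
i=17 t=22 v=1: → [20,24); WM=22; [16,20) fires=21
i=18 t=22 v=6: → [20,24); WM=22
i=19 t=17 v=8: DROP (t<22-3); WM=22

[0,4)=12 [4,8)=33 [8,12)=3 [12,16)=11 [16,20)=21 [20,24)=14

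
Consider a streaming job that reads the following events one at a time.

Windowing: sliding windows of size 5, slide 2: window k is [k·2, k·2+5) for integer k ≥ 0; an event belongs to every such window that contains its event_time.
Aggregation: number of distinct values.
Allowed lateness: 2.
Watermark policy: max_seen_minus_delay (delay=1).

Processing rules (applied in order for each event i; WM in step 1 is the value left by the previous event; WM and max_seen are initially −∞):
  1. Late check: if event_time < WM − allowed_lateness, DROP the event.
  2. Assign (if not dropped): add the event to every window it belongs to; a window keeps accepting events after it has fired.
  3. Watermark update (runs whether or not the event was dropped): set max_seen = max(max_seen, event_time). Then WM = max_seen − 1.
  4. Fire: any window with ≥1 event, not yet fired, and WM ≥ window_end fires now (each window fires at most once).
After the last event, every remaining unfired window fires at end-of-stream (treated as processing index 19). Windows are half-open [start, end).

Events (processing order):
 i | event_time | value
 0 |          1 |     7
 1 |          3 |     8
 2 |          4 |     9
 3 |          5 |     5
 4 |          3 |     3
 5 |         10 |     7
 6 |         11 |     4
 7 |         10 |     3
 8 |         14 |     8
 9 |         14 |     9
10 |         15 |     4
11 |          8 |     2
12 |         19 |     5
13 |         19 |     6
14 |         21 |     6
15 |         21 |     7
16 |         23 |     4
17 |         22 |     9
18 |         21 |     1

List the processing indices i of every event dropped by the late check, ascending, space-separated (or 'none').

11

i=0 t=1 v=7: → [0,5); WM=0
i=1 t=3 v=8: → [2,7),[0,5); WM=2
i=2 t=4 v=9: → [4,9),[2,7),[0,5); WM=3
i=3 t=5 v=5: → [4,9),[2,7); WM=4
i=4 t=3 v=3: → [2,7),[0,5); WM=4
i=5 t=10 v=7: → [10,15),[8,13),[6,11); WM=9; [0,5) fires=4 [2,7) fires=4 [4,9) fires=2
i=6 t=11 v=4: → [10,15),[8,13); WM=10
i=7 t=10 v=3: → [10,15),[8,13),[6,11); WM=10
i=8 t=14 v=8: → [14,19),[12,17),[10,15); WM=13; [6,11) fires=2 [8,13) fires=3
i=9 t=14 v=9: → [14,19),[12,17),[10,15); WM=13
i=10 t=15 v=4: → [14,19),[12,17); WM=14
i=11 t=8 v=2: DROP (t<14-2); WM=14
i=12 t=19 v=5: → [18,23),[16,21); WM=18; [10,15) fires=5 [12,17) fires=3
i=13 t=19 v=6: → [18,23),[16,21); WM=18
i=14 t=21 v=6: → [20,25),[18,23); WM=20; [14,19) fires=3
i=15 t=21 v=7: → [20,25),[18,23); WM=20
i=16 t=23 v=4: → [22,27),[20,25); WM=22; [16,21) fires=2
i=17 t=22 v=9: → [22,27),[20,25),[18,23); WM=22
i=18 t=21 v=1: → [20,25),[18,23); WM=22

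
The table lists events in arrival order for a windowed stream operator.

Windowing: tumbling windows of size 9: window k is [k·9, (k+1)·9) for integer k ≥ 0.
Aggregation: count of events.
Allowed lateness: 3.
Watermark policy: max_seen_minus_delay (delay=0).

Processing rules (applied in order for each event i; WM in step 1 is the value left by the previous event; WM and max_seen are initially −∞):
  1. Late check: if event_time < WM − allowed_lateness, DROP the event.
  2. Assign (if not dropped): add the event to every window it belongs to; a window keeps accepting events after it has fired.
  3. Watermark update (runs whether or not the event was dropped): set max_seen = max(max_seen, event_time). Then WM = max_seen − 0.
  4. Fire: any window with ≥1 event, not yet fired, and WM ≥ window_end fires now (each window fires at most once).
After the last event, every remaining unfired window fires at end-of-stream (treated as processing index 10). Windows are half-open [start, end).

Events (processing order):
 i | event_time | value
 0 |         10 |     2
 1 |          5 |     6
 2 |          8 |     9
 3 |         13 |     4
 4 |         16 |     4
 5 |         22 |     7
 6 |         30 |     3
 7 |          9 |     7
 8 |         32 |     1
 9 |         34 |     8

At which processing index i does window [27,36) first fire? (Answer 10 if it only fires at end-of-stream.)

10

i=0 t=10 v=2: → [9,18); WM=10
i=1 t=5 v=6: DROP (t<10-3); WM=10
i=2 t=8 v=9: → [0,9); WM=10; [0,9) fires=1
i=3 t=13 v=4: → [9,18); WM=13
i=4 t=16 v=4: → [9,18); WM=16
i=5 t=22 v=7: → [18,27); WM=22; [9,18) fires=3
i=6 t=30 v=3: → [27,36); WM=30; [18,27) fires=1
i=7 t=9 v=7: DROP (t<30-3); WM=30
i=8 t=32 v=1: → [27,36); WM=32
i=9 t=34 v=8: → [27,36); WM=34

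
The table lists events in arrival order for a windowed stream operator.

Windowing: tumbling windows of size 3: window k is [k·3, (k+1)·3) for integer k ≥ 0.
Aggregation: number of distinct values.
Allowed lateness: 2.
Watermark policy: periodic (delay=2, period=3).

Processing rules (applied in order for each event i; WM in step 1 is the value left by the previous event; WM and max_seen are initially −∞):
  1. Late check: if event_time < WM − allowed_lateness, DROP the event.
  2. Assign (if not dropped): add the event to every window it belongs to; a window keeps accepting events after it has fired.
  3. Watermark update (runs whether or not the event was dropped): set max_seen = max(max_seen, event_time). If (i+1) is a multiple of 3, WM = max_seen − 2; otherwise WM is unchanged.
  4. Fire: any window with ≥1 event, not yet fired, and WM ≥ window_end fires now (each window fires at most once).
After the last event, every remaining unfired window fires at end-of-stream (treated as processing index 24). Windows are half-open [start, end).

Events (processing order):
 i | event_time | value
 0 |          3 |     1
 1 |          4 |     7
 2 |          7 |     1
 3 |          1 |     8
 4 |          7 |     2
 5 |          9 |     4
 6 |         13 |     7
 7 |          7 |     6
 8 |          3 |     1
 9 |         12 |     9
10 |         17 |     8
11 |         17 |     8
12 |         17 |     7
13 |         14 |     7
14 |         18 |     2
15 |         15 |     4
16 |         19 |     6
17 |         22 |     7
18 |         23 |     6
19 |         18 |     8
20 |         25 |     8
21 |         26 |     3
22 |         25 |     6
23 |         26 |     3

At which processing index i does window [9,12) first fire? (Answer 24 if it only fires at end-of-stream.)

11

i=0 t=3 v=1: → [3,6); WM=−∞
i=1 t=4 v=7: → [3,6); WM=−∞
i=2 t=7 v=1: → [6,9); WM=5
i=3 t=1 v=8: DROP (t<5-2); WM=5
i=4 t=7 v=2: → [6,9); WM=5
i=5 t=9 v=4: → [9,12); WM=7; [3,6) fires=2
i=6 t=13 v=7: → [12,15); WM=7
i=7 t=7 v=6: → [6,9); WM=7
i=8 t=3 v=1: DROP (t<7-2); WM=11; [6,9) fires=3
i=9 t=12 v=9: → [12,15); WM=11
i=10 t=17 v=8: → [15,18); WM=11
i=11 t=17 v=8: → [15,18); WM=15; [9,12) fires=1 [12,15) fires=2
i=12 t=17 v=7: → [15,18); WM=15
i=13 t=14 v=7: → [12,15); WM=15
i=14 t=18 v=2: → [18,21); WM=16
i=15 t=15 v=4: → [15,18); WM=16
i=16 t=19 v=6: → [18,21); WM=16
i=17 t=22 v=7: → [21,24); WM=20; [15,18) fires=3
i=18 t=23 v=6: → [21,24); WM=20
i=19 t=18 v=8: → [18,21); WM=20
i=20 t=25 v=8: → [24,27); WM=23; [18,21) fires=3
i=21 t=26 v=3: → [24,27); WM=23
i=22 t=25 v=6: → [24,27); WM=23
i=23 t=26 v=3: → [24,27); WM=24; [21,24) fires=2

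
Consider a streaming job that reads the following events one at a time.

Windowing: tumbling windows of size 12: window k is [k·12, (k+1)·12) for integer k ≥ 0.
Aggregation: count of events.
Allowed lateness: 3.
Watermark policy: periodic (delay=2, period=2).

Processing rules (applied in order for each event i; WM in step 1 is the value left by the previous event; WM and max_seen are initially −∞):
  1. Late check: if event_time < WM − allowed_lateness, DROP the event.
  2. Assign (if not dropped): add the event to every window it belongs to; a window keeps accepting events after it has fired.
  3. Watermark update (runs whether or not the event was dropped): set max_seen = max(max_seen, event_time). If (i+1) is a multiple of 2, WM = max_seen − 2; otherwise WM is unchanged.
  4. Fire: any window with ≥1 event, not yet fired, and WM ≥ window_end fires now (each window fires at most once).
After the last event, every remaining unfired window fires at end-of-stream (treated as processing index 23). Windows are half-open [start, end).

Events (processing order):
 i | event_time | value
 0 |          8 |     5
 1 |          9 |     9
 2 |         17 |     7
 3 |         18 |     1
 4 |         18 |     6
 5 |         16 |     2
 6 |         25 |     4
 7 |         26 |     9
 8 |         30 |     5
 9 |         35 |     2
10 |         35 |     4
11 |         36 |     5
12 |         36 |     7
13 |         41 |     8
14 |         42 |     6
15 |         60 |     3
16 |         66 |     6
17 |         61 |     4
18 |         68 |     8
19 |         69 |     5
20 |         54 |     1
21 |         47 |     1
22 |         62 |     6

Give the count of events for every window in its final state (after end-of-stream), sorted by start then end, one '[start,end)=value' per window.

i=0 t=8 v=5: → [0,12); WM=−∞
i=1 t=9 v=9: → [0,12); WM=7
i=2 t=17 v=7: → [12,24); WM=7
i=3 t=18 v=1: → [12,24); WM=16; [0,12) fires=2
i=4 t=18 v=6: → [12,24); WM=16
i=5 t=16 v=2: → [12,24); WM=16
i=6 t=25 v=4: → [24,36); WM=16
i=7 t=26 v=9: → [24,36); WM=24; [12,24) fires=4
i=8 t=30 v=5: → [24,36); WM=24
i=9 t=35 v=2: → [24,36); WM=33
i=10 t=35 v=4: → [24,36); WM=33
i=11 t=36 v=5: → [36,48); WM=34
i=12 t=36 v=7: → [36,48); WM=34
i=13 t=41 v=8: → [36,48); WM=39; [24,36) fires=5
i=14 t=42 v=6: → [36,48); WM=39
i=15 t=60 v=3: → [60,72); WM=58; [36,48) fires=4
i=16 t=66 v=6: → [60,72); WM=58
i=17 t=61 v=4: → [60,72); WM=64
i=18 t=68 v=8: → [60,72); WM=64
i=19 t=69 v=5: → [60,72); WM=67
i=20 t=54 v=1: DROP (t<67-3); WM=67
i=21 t=47 v=1: DROP (t<67-3); WM=67
i=22 t=62 v=6: DROP (t<67-3); WM=67

[0,12)=2 [12,24)=4 [24,36)=5 [36,48)=4 [60,72)=5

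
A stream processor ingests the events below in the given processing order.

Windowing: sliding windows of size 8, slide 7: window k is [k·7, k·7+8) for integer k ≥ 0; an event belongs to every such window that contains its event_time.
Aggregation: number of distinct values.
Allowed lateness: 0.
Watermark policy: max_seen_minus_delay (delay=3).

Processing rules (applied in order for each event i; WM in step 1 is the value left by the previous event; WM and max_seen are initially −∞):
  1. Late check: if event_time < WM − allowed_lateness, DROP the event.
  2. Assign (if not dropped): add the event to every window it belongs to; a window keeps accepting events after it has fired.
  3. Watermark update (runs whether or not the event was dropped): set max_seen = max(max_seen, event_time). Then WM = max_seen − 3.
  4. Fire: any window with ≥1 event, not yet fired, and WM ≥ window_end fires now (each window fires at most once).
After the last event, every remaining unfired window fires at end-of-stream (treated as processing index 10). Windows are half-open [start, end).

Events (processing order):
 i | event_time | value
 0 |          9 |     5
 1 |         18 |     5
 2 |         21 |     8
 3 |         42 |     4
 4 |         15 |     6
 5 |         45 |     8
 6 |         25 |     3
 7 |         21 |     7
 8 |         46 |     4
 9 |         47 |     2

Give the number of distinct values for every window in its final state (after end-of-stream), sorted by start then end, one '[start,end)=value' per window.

i=0 t=9 v=5: → [7,15); WM=6
i=1 t=18 v=5: → [14,22); WM=15; [7,15) fires=1
i=2 t=21 v=8: → [21,29),[14,22); WM=18
i=3 t=42 v=4: → [42,50),[35,43); WM=39; [14,22) fires=2 [21,29) fires=1
i=4 t=15 v=6: DROP (t<39-0); WM=39
i=5 t=45 v=8: → [42,50); WM=42
i=6 t=25 v=3: DROP (t<42-0); WM=42
i=7 t=21 v=7: DROP (t<42-0); WM=42
i=8 t=46 v=4: → [42,50); WM=43; [35,43) fires=1
i=9 t=47 v=2: → [42,50); WM=44

[7,15)=1 [14,22)=2 [21,29)=1 [35,43)=1 [42,50)=3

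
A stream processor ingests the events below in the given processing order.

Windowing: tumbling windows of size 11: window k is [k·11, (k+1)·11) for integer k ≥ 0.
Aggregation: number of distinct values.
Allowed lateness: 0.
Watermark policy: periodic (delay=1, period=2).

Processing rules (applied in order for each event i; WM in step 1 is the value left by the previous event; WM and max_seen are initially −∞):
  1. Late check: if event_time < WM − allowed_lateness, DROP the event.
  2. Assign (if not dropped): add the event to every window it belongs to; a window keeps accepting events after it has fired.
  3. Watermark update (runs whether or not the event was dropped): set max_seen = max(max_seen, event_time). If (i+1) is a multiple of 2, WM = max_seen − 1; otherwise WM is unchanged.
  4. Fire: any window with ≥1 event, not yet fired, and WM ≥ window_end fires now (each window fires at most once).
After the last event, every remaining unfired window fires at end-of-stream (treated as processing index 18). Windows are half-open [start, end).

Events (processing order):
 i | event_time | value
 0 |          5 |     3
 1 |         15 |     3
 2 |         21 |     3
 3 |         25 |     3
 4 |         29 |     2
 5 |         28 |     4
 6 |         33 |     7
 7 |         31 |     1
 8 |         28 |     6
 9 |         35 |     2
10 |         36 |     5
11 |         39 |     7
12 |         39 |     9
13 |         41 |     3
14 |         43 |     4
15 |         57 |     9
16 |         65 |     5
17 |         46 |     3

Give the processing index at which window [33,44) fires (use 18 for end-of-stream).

i=0 t=5 v=3: → [0,11); WM=−∞
i=1 t=15 v=3: → [11,22); WM=14; [0,11) fires=1
i=2 t=21 v=3: → [11,22); WM=14
i=3 t=25 v=3: → [22,33); WM=24; [11,22) fires=1
i=4 t=29 v=2: → [22,33); WM=24
i=5 t=28 v=4: → [22,33); WM=28
i=6 t=33 v=7: → [33,44); WM=28
i=7 t=31 v=1: → [22,33); WM=32
i=8 t=28 v=6: DROP (t<32-0); WM=32
i=9 t=35 v=2: → [33,44); WM=34; [22,33) fires=4
i=10 t=36 v=5: → [33,44); WM=34
i=11 t=39 v=7: → [33,44); WM=38
i=12 t=39 v=9: → [33,44); WM=38
i=13 t=41 v=3: → [33,44); WM=40
i=14 t=43 v=4: → [33,44); WM=40
i=15 t=57 v=9: → [55,66); WM=56; [33,44) fires=6
i=16 t=65 v=5: → [55,66); WM=56
i=17 t=46 v=3: DROP (t<56-0); WM=64

15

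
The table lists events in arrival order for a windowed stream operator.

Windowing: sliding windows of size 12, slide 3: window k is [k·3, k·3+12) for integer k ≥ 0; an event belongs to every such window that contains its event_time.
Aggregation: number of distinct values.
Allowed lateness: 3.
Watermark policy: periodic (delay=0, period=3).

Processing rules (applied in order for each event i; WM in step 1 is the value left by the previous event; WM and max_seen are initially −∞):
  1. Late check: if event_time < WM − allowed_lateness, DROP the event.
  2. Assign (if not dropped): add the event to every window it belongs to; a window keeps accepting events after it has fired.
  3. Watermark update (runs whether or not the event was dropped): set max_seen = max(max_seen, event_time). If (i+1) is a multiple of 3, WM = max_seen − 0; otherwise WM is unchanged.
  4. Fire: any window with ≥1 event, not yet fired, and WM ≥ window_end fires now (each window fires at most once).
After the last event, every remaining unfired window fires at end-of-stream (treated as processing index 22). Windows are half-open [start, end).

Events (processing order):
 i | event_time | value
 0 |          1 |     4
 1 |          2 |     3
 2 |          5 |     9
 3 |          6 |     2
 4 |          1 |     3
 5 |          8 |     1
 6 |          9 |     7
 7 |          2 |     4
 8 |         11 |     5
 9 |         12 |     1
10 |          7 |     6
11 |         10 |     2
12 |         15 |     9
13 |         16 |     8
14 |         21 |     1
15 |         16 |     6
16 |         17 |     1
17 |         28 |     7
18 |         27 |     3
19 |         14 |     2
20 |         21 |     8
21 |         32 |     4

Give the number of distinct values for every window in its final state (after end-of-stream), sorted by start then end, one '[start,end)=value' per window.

i=0 t=1 v=4: → [0,12); WM=−∞
i=1 t=2 v=3: → [0,12); WM=−∞
i=2 t=5 v=9: → [3,15),[0,12); WM=5
i=3 t=6 v=2: → [6,18),[3,15),[0,12); WM=5
i=4 t=1 v=3: DROP (t<5-3); WM=5
i=5 t=8 v=1: → [6,18),[3,15),[0,12); WM=8
i=6 t=9 v=7: → [9,21),[6,18),[3,15),[0,12); WM=8
i=7 t=2 v=4: DROP (t<8-3); WM=8
i=8 t=11 v=5: → [9,21),[6,18),[3,15),[0,12); WM=11
i=9 t=12 v=1: → [12,24),[9,21),[6,18),[3,15); WM=11
i=10 t=7 v=6: DROP (t<11-3); WM=11
i=11 t=10 v=2: → [9,21),[6,18),[3,15),[0,12); WM=12; [0,12) fires=7
i=12 t=15 v=9: → [15,27),[12,24),[9,21),[6,18); WM=12
i=13 t=16 v=8: → [15,27),[12,24),[9,21),[6,18); WM=12
i=14 t=21 v=1: → [21,33),[18,30),[15,27),[12,24); WM=21; [3,15) fires=5 [6,18) fires=6 [9,21) fires=6
i=15 t=16 v=6: DROP (t<21-3); WM=21
i=16 t=17 v=1: DROP (t<21-3); WM=21
i=17 t=28 v=7: → [27,39),[24,36),[21,33),[18,30); WM=28; [12,24) fires=3 [15,27) fires=3
i=18 t=27 v=3: → [27,39),[24,36),[21,33),[18,30); WM=28
i=19 t=14 v=2: DROP (t<28-3); WM=28
i=20 t=21 v=8: DROP (t<28-3); WM=28
i=21 t=32 v=4: → [30,42),[27,39),[24,36),[21,33); WM=28

[0,12)=7 [3,15)=5 [6,18)=6 [9,21)=6 [12,24)=3 [15,27)=3 [18,30)=3 [21,33)=4 [24,36)=3 [27,39)=3 [30,42)=1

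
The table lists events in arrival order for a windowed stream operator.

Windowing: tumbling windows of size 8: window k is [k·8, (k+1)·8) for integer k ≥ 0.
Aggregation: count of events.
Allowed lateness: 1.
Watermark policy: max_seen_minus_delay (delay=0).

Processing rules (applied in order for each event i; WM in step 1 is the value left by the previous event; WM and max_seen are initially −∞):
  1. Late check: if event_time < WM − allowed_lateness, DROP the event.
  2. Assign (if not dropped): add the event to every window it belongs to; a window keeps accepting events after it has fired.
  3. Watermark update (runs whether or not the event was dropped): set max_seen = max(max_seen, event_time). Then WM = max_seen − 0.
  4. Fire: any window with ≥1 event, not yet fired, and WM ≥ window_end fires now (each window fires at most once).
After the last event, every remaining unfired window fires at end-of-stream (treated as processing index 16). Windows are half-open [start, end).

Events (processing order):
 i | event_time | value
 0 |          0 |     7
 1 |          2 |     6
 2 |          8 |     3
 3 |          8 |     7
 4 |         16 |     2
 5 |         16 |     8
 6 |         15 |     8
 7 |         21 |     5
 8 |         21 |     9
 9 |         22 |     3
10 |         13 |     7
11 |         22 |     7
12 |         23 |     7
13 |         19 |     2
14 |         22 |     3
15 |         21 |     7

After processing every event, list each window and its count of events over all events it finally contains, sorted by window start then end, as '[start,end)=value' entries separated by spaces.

[0,8)=2 [8,16)=3 [16,24)=8

i=0 t=0 v=7: → [0,8); WM=0
i=1 t=2 v=6: → [0,8); WM=2
i=2 t=8 v=3: → [8,16); WM=8; [0,8) fires=2
i=3 t=8 v=7: → [8,16); WM=8
i=4 t=16 v=2: → [16,24); WM=16; [8,16) fires=2
i=5 t=16 v=8: → [16,24); WM=16
i=6 t=15 v=8: → [8,16); WM=16
i=7 t=21 v=5: → [16,24); WM=21
i=8 t=21 v=9: → [16,24); WM=21
i=9 t=22 v=3: → [16,24); WM=22
i=10 t=13 v=7: DROP (t<22-1); WM=22
i=11 t=22 v=7: → [16,24); WM=22
i=12 t=23 v=7: → [16,24); WM=23
i=13 t=19 v=2: DROP (t<23-1); WM=23
i=14 t=22 v=3: → [16,24); WM=23
i=15 t=21 v=7: DROP (t<23-1); WM=23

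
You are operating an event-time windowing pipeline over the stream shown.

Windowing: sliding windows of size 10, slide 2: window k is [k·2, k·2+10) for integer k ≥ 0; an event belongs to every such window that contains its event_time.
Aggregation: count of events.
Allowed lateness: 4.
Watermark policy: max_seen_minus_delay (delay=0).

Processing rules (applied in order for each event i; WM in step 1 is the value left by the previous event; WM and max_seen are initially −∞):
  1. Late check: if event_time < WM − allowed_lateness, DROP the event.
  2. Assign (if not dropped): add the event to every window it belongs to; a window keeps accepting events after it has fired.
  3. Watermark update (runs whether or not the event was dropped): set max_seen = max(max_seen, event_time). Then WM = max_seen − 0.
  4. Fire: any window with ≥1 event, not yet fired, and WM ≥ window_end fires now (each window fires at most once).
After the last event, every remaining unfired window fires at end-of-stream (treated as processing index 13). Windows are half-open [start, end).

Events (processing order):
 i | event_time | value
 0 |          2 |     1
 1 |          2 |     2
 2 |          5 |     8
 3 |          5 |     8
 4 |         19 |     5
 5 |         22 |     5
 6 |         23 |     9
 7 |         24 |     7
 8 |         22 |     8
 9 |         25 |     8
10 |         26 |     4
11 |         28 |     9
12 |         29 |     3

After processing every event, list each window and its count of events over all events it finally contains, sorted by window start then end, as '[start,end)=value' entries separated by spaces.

[0,10)=4 [2,12)=4 [4,14)=2 [10,20)=1 [12,22)=1 [14,24)=4 [16,26)=6 [18,28)=7 [20,30)=8 [22,32)=8 [24,34)=5 [26,36)=3 [28,38)=2

i=0 t=2 v=1: → [2,12),[0,10); WM=2
i=1 t=2 v=2: → [2,12),[0,10); WM=2
i=2 t=5 v=8: → [4,14),[2,12),[0,10); WM=5
i=3 t=5 v=8: → [4,14),[2,12),[0,10); WM=5
i=4 t=19 v=5: → [18,28),[16,26),[14,24),[12,22),[10,20); WM=19; [0,10) fires=4 [2,12) fires=4 [4,14) fires=2
i=5 t=22 v=5: → [22,32),[20,30),[18,28),[16,26),[14,24); WM=22; [10,20) fires=1 [12,22) fires=1
i=6 t=23 v=9: → [22,32),[20,30),[18,28),[16,26),[14,24); WM=23
i=7 t=24 v=7: → [24,34),[22,32),[20,30),[18,28),[16,26); WM=24; [14,24) fires=3
i=8 t=22 v=8: → [22,32),[20,30),[18,28),[16,26),[14,24); WM=24
i=9 t=25 v=8: → [24,34),[22,32),[20,30),[18,28),[16,26); WM=25
i=10 t=26 v=4: → [26,36),[24,34),[22,32),[20,30),[18,28); WM=26; [16,26) fires=6
i=11 t=28 v=9: → [28,38),[26,36),[24,34),[22,32),[20,30); WM=28; [18,28) fires=7
i=12 t=29 v=3: → [28,38),[26,36),[24,34),[22,32),[20,30); WM=29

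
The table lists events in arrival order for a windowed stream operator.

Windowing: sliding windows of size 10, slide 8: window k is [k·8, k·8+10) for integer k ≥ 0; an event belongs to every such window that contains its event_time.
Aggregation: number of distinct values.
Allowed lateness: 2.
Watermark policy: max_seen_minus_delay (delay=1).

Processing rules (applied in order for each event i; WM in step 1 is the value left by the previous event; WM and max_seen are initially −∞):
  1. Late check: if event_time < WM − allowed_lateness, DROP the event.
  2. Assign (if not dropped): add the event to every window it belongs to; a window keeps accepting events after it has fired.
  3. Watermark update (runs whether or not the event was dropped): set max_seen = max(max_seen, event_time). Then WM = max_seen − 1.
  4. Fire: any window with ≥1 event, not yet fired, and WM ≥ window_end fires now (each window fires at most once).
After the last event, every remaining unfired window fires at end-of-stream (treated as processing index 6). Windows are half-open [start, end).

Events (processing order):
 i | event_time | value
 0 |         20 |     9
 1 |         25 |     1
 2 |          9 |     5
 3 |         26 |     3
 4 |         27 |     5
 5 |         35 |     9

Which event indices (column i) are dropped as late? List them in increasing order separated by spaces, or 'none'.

2

i=0 t=20 v=9: → [16,26); WM=19
i=1 t=25 v=1: → [24,34),[16,26); WM=24
i=2 t=9 v=5: DROP (t<24-2); WM=24
i=3 t=26 v=3: → [24,34); WM=25
i=4 t=27 v=5: → [24,34); WM=26; [16,26) fires=2
i=5 t=35 v=9: → [32,42); WM=34; [24,34) fires=3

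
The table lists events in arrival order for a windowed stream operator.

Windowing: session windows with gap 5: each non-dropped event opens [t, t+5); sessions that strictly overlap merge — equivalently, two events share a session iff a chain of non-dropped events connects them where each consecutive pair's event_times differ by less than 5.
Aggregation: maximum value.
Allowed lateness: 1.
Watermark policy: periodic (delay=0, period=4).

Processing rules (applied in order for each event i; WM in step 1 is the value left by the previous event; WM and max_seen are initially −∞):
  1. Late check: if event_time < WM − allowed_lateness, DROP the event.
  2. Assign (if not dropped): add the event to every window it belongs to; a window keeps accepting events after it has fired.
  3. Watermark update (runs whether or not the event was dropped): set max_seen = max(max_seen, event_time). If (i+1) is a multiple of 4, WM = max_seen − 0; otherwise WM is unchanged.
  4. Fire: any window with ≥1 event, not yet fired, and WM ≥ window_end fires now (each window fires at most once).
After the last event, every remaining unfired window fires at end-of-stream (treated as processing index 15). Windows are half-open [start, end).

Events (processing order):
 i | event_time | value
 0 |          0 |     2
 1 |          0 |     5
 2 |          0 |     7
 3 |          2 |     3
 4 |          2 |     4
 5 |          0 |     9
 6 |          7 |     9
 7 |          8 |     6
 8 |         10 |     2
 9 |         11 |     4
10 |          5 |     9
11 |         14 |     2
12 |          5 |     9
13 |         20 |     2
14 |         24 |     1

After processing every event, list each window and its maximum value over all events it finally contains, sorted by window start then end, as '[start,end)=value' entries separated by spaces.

[0,7)=7 [7,19)=9 [20,29)=2

i=0 t=0 v=2: → [0,5); WM=−∞
i=1 t=0 v=5: → [0,5); WM=−∞
i=2 t=0 v=7: → [0,5); WM=−∞
i=3 t=2 v=3: → [0,7); WM=2
i=4 t=2 v=4: → [0,7); WM=2
i=5 t=0 v=9: DROP (t<2-1); WM=2
i=6 t=7 v=9: → [7,12); WM=2
i=7 t=8 v=6: → [7,13); WM=8
i=8 t=10 v=2: → [7,15); WM=8
i=9 t=11 v=4: → [7,16); WM=8
i=10 t=5 v=9: DROP (t<8-1); WM=8
i=11 t=14 v=2: → [7,19); WM=14
i=12 t=5 v=9: DROP (t<14-1); WM=14
i=13 t=20 v=2: → [20,25); WM=14
i=14 t=24 v=1: → [20,29); WM=14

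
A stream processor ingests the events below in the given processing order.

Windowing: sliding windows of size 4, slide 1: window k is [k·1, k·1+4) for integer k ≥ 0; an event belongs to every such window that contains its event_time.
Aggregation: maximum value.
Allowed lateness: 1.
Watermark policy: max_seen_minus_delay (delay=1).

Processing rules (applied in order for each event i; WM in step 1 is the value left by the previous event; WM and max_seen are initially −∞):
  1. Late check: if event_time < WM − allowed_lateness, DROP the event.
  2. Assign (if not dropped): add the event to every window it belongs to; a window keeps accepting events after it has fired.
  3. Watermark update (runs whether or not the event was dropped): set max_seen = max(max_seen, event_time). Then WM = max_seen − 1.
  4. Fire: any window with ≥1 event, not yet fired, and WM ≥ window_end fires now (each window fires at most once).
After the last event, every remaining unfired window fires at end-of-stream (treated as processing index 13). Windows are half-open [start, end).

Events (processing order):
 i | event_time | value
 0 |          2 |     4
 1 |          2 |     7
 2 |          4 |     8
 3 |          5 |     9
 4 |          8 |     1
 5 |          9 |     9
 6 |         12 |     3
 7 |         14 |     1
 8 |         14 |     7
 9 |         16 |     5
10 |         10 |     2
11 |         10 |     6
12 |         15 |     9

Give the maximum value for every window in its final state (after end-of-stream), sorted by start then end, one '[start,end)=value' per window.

i=0 t=2 v=4: → [2,6),[1,5),[0,4); WM=1
i=1 t=2 v=7: → [2,6),[1,5),[0,4); WM=1
i=2 t=4 v=8: → [4,8),[3,7),[2,6),[1,5); WM=3
i=3 t=5 v=9: → [5,9),[4,8),[3,7),[2,6); WM=4; [0,4) fires=7
i=4 t=8 v=1: → [8,12),[7,11),[6,10),[5,9); WM=7; [1,5) fires=8 [2,6) fires=9 [3,7) fires=9
i=5 t=9 v=9: → [9,13),[8,12),[7,11),[6,10); WM=8; [4,8) fires=9
i=6 t=12 v=3: → [12,16),[11,15),[10,14),[9,13); WM=11; [5,9) fires=9 [6,10) fires=9 [7,11) fires=9
i=7 t=14 v=1: → [14,18),[13,17),[12,16),[11,15); WM=13; [8,12) fires=9 [9,13) fires=9
i=8 t=14 v=7: → [14,18),[13,17),[12,16),[11,15); WM=13
i=9 t=16 v=5: → [16,20),[15,19),[14,18),[13,17); WM=15; [10,14) fires=3 [11,15) fires=7
i=10 t=10 v=2: DROP (t<15-1); WM=15
i=11 t=10 v=6: DROP (t<15-1); WM=15
i=12 t=15 v=9: → [15,19),[14,18),[13,17),[12,16); WM=15

[0,4)=7 [1,5)=8 [2,6)=9 [3,7)=9 [4,8)=9 [5,9)=9 [6,10)=9 [7,11)=9 [8,12)=9 [9,13)=9 [10,14)=3 [11,15)=7 [12,16)=9 [13,17)=9 [14,18)=9 [15,19)=9 [16,20)=5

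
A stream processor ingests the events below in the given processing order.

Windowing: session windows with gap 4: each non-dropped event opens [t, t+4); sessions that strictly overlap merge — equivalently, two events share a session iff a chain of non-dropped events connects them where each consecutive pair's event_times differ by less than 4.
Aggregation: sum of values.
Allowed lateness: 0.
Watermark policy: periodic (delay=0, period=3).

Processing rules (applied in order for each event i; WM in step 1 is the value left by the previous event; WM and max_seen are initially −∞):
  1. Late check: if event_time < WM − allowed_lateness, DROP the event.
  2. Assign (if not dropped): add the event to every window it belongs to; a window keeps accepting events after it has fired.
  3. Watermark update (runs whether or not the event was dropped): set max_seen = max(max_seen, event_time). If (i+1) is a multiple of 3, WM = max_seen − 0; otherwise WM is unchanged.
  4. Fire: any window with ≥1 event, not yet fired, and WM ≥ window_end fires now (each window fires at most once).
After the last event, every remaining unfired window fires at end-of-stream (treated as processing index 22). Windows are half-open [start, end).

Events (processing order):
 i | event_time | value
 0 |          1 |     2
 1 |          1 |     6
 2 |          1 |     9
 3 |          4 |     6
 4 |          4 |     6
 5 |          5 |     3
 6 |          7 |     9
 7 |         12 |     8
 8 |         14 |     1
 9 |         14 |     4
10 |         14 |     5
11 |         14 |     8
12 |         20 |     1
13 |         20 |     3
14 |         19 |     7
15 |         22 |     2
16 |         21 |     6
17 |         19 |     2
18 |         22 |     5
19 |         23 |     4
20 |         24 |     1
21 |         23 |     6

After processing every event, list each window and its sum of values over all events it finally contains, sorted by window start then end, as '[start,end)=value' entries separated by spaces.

[1,11)=41 [12,18)=26 [19,28)=29

i=0 t=1 v=2: → [1,5); WM=−∞
i=1 t=1 v=6: → [1,5); WM=−∞
i=2 t=1 v=9: → [1,5); WM=1
i=3 t=4 v=6: → [1,8); WM=1
i=4 t=4 v=6: → [1,8); WM=1
i=5 t=5 v=3: → [1,9); WM=5
i=6 t=7 v=9: → [1,11); WM=5
i=7 t=12 v=8: → [12,16); WM=5
i=8 t=14 v=1: → [12,18); WM=14
i=9 t=14 v=4: → [12,18); WM=14
i=10 t=14 v=5: → [12,18); WM=14
i=11 t=14 v=8: → [12,18); WM=14
i=12 t=20 v=1: → [20,24); WM=14
i=13 t=20 v=3: → [20,24); WM=14
i=14 t=19 v=7: → [19,24); WM=20
i=15 t=22 v=2: → [19,26); WM=20
i=16 t=21 v=6: → [19,26); WM=20
i=17 t=19 v=2: DROP (t<20-0); WM=22
i=18 t=22 v=5: → [19,26); WM=22
i=19 t=23 v=4: → [19,27); WM=22
i=20 t=24 v=1: → [19,28); WM=24
i=21 t=23 v=6: DROP (t<24-0); WM=24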